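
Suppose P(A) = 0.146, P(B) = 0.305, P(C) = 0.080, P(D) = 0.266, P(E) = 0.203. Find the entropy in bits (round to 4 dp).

H = −Σ pᵢ log₂ pᵢ.
−0.146·log₂(0.146) = 0.4053
−0.305·log₂(0.305) = 0.5225
−0.080·log₂(0.080) = 0.2915
−0.266·log₂(0.266) = 0.5082
−0.203·log₂(0.203) = 0.4670
Sum ≈ 2.1945 → 2.1945 bits.

2.1945 bits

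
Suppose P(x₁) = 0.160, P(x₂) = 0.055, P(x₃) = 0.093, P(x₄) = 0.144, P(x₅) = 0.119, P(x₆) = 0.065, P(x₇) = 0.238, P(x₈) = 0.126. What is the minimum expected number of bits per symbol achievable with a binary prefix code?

Repeatedly combine the two least-probable nodes; the expected code length is the sum of the merged weights.
merge 11/200 + 13/200 → 3/25
merge 93/1000 + 119/1000 → 53/250
merge 3/25 + 63/500 → 123/500
merge 18/125 + 4/25 → 38/125
merge 53/250 + 119/500 → 9/20
merge 123/500 + 38/125 → 11/20
merge 9/20 + 11/20 → 1
L = 3/25 + 53/250 + 123/500 + 38/125 + 9/20 + 11/20 + 1 = 1441/500 = 2.882 bits/symbol.

2.882 bits/symbol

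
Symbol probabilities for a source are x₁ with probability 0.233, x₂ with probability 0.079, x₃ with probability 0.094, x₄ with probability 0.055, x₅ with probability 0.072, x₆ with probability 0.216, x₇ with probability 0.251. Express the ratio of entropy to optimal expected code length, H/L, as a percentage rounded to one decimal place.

Entropy H = −Σ p log₂ p ≈ 2.5812 bits.
Huffman merges: 11/200+9/125→127/1000; 79/1000+47/500→173/1000; 127/1000+173/1000→3/10; 27/125+233/1000→449/1000; 251/1000+3/10→551/1000; 449/1000+551/1000→1. L = 13/5 ≈ 2.6000.
Efficiency = H/L = 2.5812/2.6000 = 99.3%.

99.3%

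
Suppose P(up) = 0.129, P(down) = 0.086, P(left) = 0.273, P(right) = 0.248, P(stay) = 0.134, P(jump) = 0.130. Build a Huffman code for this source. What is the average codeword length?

Repeatedly combine the two least-probable nodes; the expected code length is the sum of the merged weights.
merge 43/500 + 129/1000 → 43/200
merge 13/100 + 67/500 → 33/125
merge 43/200 + 31/125 → 463/1000
merge 33/125 + 273/1000 → 537/1000
merge 463/1000 + 537/1000 → 1
L = 43/200 + 33/125 + 463/1000 + 537/1000 + 1 = 2479/1000 = 2.479 bits/symbol.

2.479 bits/symbol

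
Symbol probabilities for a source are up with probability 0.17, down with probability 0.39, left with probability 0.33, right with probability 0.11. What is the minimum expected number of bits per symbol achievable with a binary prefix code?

Repeatedly combine the two least-probable nodes; the expected code length is the sum of the merged weights.
merge 11/100 + 17/100 → 7/25
merge 7/25 + 33/100 → 61/100
merge 39/100 + 61/100 → 1
L = 7/25 + 61/100 + 1 = 189/100 = 1.89 bits/symbol.

1.89 bits/symbol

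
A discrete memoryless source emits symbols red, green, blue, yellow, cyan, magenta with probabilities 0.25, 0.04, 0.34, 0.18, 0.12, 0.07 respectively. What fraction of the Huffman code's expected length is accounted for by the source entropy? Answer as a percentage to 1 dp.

98.1%

Entropy H = −Σ p log₂ p ≈ 2.2959 bits.
Huffman merges: 1/25+7/100→11/100; 11/100+3/25→23/100; 9/50+23/100→41/100; 1/4+17/50→59/100; 41/100+59/100→1. L = 117/50 ≈ 2.3400.
Efficiency = H/L = 2.2959/2.3400 = 98.1%.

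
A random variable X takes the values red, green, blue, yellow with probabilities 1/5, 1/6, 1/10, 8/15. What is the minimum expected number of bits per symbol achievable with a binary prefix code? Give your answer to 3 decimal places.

Repeatedly combine the two least-probable nodes; the expected code length is the sum of the merged weights.
merge 1/10 + 1/6 → 4/15
merge 1/5 + 4/15 → 7/15
merge 7/15 + 8/15 → 1
L = 4/15 + 7/15 + 1 = 26/15 ≈ 1.733 bits/symbol.

1.733 bits/symbol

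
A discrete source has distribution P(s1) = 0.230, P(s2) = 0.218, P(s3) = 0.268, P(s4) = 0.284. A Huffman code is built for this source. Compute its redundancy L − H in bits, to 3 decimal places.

0.008 bits

Entropy H = −Σ p log₂ p ≈ 1.9916 bits.
Huffman merges: 109/500+23/100→56/125; 67/250+71/250→69/125; 56/125+69/125→1. L = 2 ≈ 2.0000.
L − H = 2.0000 − 1.9916 = 0.008 bits.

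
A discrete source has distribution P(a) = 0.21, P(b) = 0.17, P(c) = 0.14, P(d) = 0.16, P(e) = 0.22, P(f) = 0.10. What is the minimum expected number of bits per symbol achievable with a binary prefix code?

Repeatedly combine the two least-probable nodes; the expected code length is the sum of the merged weights.
merge 1/10 + 7/50 → 6/25
merge 4/25 + 17/100 → 33/100
merge 21/100 + 11/50 → 43/100
merge 6/25 + 33/100 → 57/100
merge 43/100 + 57/100 → 1
L = 6/25 + 33/100 + 43/100 + 57/100 + 1 = 257/100 = 2.57 bits/symbol.

2.57 bits/symbol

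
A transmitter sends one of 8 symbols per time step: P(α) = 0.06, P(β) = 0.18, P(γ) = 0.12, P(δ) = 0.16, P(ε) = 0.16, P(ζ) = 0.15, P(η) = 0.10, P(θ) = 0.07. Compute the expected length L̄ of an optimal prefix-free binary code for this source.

2.95 bits/symbol

Repeatedly combine the two least-probable nodes; the expected code length is the sum of the merged weights.
merge 3/50 + 7/100 → 13/100
merge 1/10 + 3/25 → 11/50
merge 13/100 + 3/20 → 7/25
merge 4/25 + 4/25 → 8/25
merge 9/50 + 11/50 → 2/5
merge 7/25 + 8/25 → 3/5
merge 2/5 + 3/5 → 1
L = 13/100 + 11/50 + 7/25 + 8/25 + 2/5 + 3/5 + 1 = 59/20 = 2.95 bits/symbol.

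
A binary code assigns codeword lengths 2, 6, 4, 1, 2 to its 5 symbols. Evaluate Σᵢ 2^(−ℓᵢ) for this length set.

With common denominator 2^6 = 64: Σ 2^(−ℓᵢ) = 16/64 + 1/64 + 4/64 + 32/64 + 16/64 = 69/64 = 1.078125.

1.078125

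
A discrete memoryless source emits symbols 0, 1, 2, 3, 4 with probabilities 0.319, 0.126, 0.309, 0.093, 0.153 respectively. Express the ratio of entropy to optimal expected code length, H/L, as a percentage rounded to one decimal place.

Entropy H = −Σ p log₂ p ≈ 2.1590 bits.
Huffman merges: 93/1000+63/500→219/1000; 153/1000+219/1000→93/250; 309/1000+319/1000→157/250; 93/250+157/250→1. L = 2219/1000 ≈ 2.2190.
Efficiency = H/L = 2.1590/2.2190 = 97.3%.

97.3%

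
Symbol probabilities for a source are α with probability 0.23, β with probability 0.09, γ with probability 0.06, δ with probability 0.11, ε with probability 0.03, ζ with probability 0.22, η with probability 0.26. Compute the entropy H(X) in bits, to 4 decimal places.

H = −Σ pᵢ log₂ pᵢ.
−0.23·log₂(0.23) = 0.4877
−0.09·log₂(0.09) = 0.3127
−0.06·log₂(0.06) = 0.2435
−0.11·log₂(0.11) = 0.3503
−0.03·log₂(0.03) = 0.1518
−0.22·log₂(0.22) = 0.4806
−0.26·log₂(0.26) = 0.5053
Sum ≈ 2.5318 → 2.5318 bits.

2.5318 bits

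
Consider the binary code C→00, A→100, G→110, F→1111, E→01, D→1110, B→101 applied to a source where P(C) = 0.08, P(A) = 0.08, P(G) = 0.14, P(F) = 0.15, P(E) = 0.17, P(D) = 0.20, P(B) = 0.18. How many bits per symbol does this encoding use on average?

L̄ = Σ pᵢ·ℓᵢ = 0.08·2 + 0.08·3 + 0.14·3 + 0.15·4 + 0.17·2 + 0.20·4 + 0.18·3 = 3.1 bits/symbol.

3.1 bits/symbol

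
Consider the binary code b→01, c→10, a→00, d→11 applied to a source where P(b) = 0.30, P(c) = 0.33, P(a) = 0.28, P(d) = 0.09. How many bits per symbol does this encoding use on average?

L̄ = Σ pᵢ·ℓᵢ = 0.30·2 + 0.33·2 + 0.28·2 + 0.09·2 = 2 bits/symbol.

2 bits/symbol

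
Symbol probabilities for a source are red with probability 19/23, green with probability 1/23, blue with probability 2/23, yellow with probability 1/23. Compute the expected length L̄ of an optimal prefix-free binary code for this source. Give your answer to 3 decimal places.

Repeatedly combine the two least-probable nodes; the expected code length is the sum of the merged weights.
merge 1/23 + 1/23 → 2/23
merge 2/23 + 2/23 → 4/23
merge 4/23 + 19/23 → 1
L = 2/23 + 4/23 + 1 = 29/23 ≈ 1.261 bits/symbol.

1.261 bits/symbol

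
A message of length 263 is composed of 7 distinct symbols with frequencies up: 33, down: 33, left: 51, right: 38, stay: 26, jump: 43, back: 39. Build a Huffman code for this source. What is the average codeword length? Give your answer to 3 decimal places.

2.806 bits/symbol

Probabilities are the counts divided by 263.
Repeatedly combine the two least-probable nodes; the expected code length is the sum of the merged weights.
merge 26/263 + 33/263 → 59/263
merge 33/263 + 38/263 → 71/263
merge 39/263 + 43/263 → 82/263
merge 51/263 + 59/263 → 110/263
merge 71/263 + 82/263 → 153/263
merge 110/263 + 153/263 → 1
L = 59/263 + 71/263 + 82/263 + 110/263 + 153/263 + 1 = 738/263 ≈ 2.806 bits/symbol.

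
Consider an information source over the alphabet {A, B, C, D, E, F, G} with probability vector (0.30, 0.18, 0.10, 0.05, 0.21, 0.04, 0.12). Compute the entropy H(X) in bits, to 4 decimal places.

2.5403 bits

H = −Σ pᵢ log₂ pᵢ.
−0.30·log₂(0.30) = 0.5211
−0.18·log₂(0.18) = 0.4453
−0.10·log₂(0.10) = 0.3322
−0.05·log₂(0.05) = 0.2161
−0.21·log₂(0.21) = 0.4728
−0.04·log₂(0.04) = 0.1858
−0.12·log₂(0.12) = 0.3671
Sum ≈ 2.5403 → 2.5403 bits.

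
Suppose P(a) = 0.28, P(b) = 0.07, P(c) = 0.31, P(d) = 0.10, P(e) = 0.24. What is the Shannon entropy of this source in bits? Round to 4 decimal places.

2.1329 bits

H = −Σ pᵢ log₂ pᵢ.
−0.28·log₂(0.28) = 0.5142
−0.07·log₂(0.07) = 0.2686
−0.31·log₂(0.31) = 0.5238
−0.10·log₂(0.10) = 0.3322
−0.24·log₂(0.24) = 0.4941
Sum ≈ 2.1329 → 2.1329 bits.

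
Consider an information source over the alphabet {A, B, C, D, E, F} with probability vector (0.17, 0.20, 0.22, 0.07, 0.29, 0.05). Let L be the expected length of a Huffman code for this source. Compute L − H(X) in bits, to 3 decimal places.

Entropy H = −Σ p log₂ p ≈ 2.3821 bits.
Huffman merges: 1/20+7/100→3/25; 3/25+17/100→29/100; 1/5+11/50→21/50; 29/100+29/100→29/50; 21/50+29/50→1. L = 241/100 ≈ 2.4100.
L − H = 2.4100 − 2.3821 = 0.028 bits.

0.028 bits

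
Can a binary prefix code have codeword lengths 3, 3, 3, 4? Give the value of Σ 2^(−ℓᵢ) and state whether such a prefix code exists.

0.4375; yes

With common denominator 2^4 = 16: Σ 2^(−ℓᵢ) = 2/16 + 2/16 + 2/16 + 1/16 = 7/16 = 0.4375.
Kraft's inequality requires Σ ≤ 1; here Σ = 0.4375 ≤ 1, so such a prefix code exists.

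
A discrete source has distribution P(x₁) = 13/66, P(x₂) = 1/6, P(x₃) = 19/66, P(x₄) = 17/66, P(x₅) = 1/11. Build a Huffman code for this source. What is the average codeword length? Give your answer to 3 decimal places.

2.258 bits/symbol

Repeatedly combine the two least-probable nodes; the expected code length is the sum of the merged weights.
merge 1/11 + 1/6 → 17/66
merge 13/66 + 17/66 → 5/11
merge 17/66 + 19/66 → 6/11
merge 5/11 + 6/11 → 1
L = 17/66 + 5/11 + 6/11 + 1 = 149/66 ≈ 2.258 bits/symbol.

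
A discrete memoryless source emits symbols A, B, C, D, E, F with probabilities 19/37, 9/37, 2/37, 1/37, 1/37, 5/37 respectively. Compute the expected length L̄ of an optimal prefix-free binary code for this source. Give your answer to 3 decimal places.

1.892 bits/symbol

Repeatedly combine the two least-probable nodes; the expected code length is the sum of the merged weights.
merge 1/37 + 1/37 → 2/37
merge 2/37 + 2/37 → 4/37
merge 4/37 + 5/37 → 9/37
merge 9/37 + 9/37 → 18/37
merge 18/37 + 19/37 → 1
L = 2/37 + 4/37 + 9/37 + 18/37 + 1 = 70/37 ≈ 1.892 bits/symbol.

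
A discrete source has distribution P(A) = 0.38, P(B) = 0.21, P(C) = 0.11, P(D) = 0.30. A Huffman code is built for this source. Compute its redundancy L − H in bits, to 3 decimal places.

0.065 bits

Entropy H = −Σ p log₂ p ≈ 1.8747 bits.
Huffman merges: 11/100+21/100→8/25; 3/10+8/25→31/50; 19/50+31/50→1. L = 97/50 ≈ 1.9400.
L − H = 1.9400 − 1.8747 = 0.065 bits.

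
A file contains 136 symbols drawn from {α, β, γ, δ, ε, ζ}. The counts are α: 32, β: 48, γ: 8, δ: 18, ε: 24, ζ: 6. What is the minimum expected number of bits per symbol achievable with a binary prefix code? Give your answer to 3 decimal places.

Probabilities are the counts divided by 136.
Repeatedly combine the two least-probable nodes; the expected code length is the sum of the merged weights.
merge 3/68 + 1/17 → 7/68
merge 7/68 + 9/68 → 4/17
merge 3/17 + 4/17 → 7/17
merge 4/17 + 6/17 → 10/17
merge 7/17 + 10/17 → 1
L = 7/68 + 4/17 + 7/17 + 10/17 + 1 = 159/68 ≈ 2.338 bits/symbol.

2.338 bits/symbol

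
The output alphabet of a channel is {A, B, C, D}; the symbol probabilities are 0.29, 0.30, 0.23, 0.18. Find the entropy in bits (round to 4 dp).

H = −Σ pᵢ log₂ pᵢ.
−0.29·log₂(0.29) = 0.5179
−0.30·log₂(0.30) = 0.5211
−0.23·log₂(0.23) = 0.4877
−0.18·log₂(0.18) = 0.4453
Sum ≈ 1.9720 → 1.9720 bits.

1.9720 bits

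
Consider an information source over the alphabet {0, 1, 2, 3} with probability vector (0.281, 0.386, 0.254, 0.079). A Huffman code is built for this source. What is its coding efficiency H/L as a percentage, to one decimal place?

Entropy H = −Σ p log₂ p ≈ 1.8362 bits.
Huffman merges: 79/1000+127/500→333/1000; 281/1000+333/1000→307/500; 193/500+307/500→1. L = 1947/1000 ≈ 1.9470.
Efficiency = H/L = 1.8362/1.9470 = 94.3%.

94.3%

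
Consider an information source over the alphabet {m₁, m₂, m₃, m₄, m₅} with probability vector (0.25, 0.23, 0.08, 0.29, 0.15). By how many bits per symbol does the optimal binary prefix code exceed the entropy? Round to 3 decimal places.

Entropy H = −Σ p log₂ p ≈ 2.2076 bits.
Huffman merges: 2/25+3/20→23/100; 23/100+23/100→23/50; 1/4+29/100→27/50; 23/50+27/50→1. L = 223/100 ≈ 2.2300.
L − H = 2.2300 − 2.2076 = 0.022 bits.

0.022 bits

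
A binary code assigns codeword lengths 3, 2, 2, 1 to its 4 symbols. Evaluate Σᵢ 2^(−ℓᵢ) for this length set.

1.125

With common denominator 2^3 = 8: Σ 2^(−ℓᵢ) = 1/8 + 2/8 + 2/8 + 4/8 = 9/8 = 1.125.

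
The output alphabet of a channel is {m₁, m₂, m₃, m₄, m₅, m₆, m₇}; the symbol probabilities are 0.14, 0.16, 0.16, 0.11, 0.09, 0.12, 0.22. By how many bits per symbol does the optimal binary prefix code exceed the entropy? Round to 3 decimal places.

Entropy H = −Σ p log₂ p ≈ 2.7537 bits.
Huffman merges: 9/100+11/100→1/5; 3/25+7/50→13/50; 4/25+4/25→8/25; 1/5+11/50→21/50; 13/50+8/25→29/50; 21/50+29/50→1. L = 139/50 ≈ 2.7800.
L − H = 2.7800 − 2.7537 = 0.026 bits.

0.026 bits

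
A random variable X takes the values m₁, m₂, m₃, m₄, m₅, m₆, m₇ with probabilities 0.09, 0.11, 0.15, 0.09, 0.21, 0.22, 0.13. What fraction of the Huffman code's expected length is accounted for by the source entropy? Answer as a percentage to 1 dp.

Entropy H = −Σ p log₂ p ≈ 2.7222 bits.
Huffman merges: 9/100+9/100→9/50; 11/100+13/100→6/25; 3/20+9/50→33/100; 21/100+11/50→43/100; 6/25+33/100→57/100; 43/100+57/100→1. L = 11/4 ≈ 2.7500.
Efficiency = H/L = 2.7222/2.7500 = 99.0%.

99.0%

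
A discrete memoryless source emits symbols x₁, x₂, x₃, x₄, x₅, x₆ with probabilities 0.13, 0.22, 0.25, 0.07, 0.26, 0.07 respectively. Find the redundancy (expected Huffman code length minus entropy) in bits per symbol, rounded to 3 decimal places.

Entropy H = −Σ p log₂ p ≈ 2.4056 bits.
Huffman merges: 7/100+7/100→7/50; 13/100+7/50→27/100; 11/50+1/4→47/100; 13/50+27/100→53/100; 47/100+53/100→1. L = 241/100 ≈ 2.4100.
L − H = 2.4100 − 2.4056 = 0.004 bits.

0.004 bits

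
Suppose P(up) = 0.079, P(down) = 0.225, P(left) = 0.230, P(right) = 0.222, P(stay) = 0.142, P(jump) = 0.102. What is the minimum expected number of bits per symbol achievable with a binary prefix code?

Repeatedly combine the two least-probable nodes; the expected code length is the sum of the merged weights.
merge 79/1000 + 51/500 → 181/1000
merge 71/500 + 181/1000 → 323/1000
merge 111/500 + 9/40 → 447/1000
merge 23/100 + 323/1000 → 553/1000
merge 447/1000 + 553/1000 → 1
L = 181/1000 + 323/1000 + 447/1000 + 553/1000 + 1 = 313/125 = 2.504 bits/symbol.

2.504 bits/symbol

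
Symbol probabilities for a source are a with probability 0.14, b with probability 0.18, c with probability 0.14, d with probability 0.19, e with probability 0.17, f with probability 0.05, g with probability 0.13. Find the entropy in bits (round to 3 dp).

H = −Σ pᵢ log₂ pᵢ.
−0.14·log₂(0.14) = 0.3971
−0.18·log₂(0.18) = 0.4453
−0.14·log₂(0.14) = 0.3971
−0.19·log₂(0.19) = 0.4552
−0.17·log₂(0.17) = 0.4346
−0.05·log₂(0.05) = 0.2161
−0.13·log₂(0.13) = 0.3826
Sum ≈ 2.7281 → 2.728 bits.

2.728 bits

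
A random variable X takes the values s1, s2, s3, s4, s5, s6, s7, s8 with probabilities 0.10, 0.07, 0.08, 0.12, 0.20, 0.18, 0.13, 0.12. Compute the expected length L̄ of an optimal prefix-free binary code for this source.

2.95 bits/symbol

Repeatedly combine the two least-probable nodes; the expected code length is the sum of the merged weights.
merge 7/100 + 2/25 → 3/20
merge 1/10 + 3/25 → 11/50
merge 3/25 + 13/100 → 1/4
merge 3/20 + 9/50 → 33/100
merge 1/5 + 11/50 → 21/50
merge 1/4 + 33/100 → 29/50
merge 21/50 + 29/50 → 1
L = 3/20 + 11/50 + 1/4 + 33/100 + 21/50 + 29/50 + 1 = 59/20 = 2.95 bits/symbol.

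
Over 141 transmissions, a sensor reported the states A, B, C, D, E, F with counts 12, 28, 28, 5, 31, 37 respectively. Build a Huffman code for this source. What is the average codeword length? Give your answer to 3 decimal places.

Probabilities are the counts divided by 141.
Repeatedly combine the two least-probable nodes; the expected code length is the sum of the merged weights.
merge 5/141 + 4/47 → 17/141
merge 17/141 + 28/141 → 15/47
merge 28/141 + 31/141 → 59/141
merge 37/141 + 15/47 → 82/141
merge 59/141 + 82/141 → 1
L = 17/141 + 15/47 + 59/141 + 82/141 + 1 = 344/141 ≈ 2.440 bits/symbol.

2.440 bits/symbol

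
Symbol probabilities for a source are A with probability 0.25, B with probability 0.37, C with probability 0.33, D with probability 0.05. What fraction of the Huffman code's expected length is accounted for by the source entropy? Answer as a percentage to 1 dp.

92.0%

Entropy H = −Σ p log₂ p ≈ 1.7746 bits.
Huffman merges: 1/20+1/4→3/10; 3/10+33/100→63/100; 37/100+63/100→1. L = 193/100 ≈ 1.9300.
Efficiency = H/L = 1.7746/1.9300 = 92.0%.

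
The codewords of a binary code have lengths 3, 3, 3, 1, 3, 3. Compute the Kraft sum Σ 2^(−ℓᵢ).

1.125

With common denominator 2^3 = 8: Σ 2^(−ℓᵢ) = 1/8 + 1/8 + 1/8 + 4/8 + 1/8 + 1/8 = 9/8 = 1.125.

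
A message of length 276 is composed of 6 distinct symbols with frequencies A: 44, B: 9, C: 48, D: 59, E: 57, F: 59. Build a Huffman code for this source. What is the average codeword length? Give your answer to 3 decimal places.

Probabilities are the counts divided by 276.
Repeatedly combine the two least-probable nodes; the expected code length is the sum of the merged weights.
merge 3/92 + 11/69 → 53/276
merge 4/23 + 53/276 → 101/276
merge 19/92 + 59/276 → 29/69
merge 59/276 + 101/276 → 40/69
merge 29/69 + 40/69 → 1
L = 53/276 + 101/276 + 29/69 + 40/69 + 1 = 353/138 ≈ 2.558 bits/symbol.

2.558 bits/symbol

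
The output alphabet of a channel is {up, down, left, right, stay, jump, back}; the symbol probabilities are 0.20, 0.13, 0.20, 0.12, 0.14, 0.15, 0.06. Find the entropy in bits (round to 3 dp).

2.730 bits

H = −Σ pᵢ log₂ pᵢ.
−0.20·log₂(0.20) = 0.4644
−0.13·log₂(0.13) = 0.3826
−0.20·log₂(0.20) = 0.4644
−0.12·log₂(0.12) = 0.3671
−0.14·log₂(0.14) = 0.3971
−0.15·log₂(0.15) = 0.4105
−0.06·log₂(0.06) = 0.2435
Sum ≈ 2.7297 → 2.730 bits.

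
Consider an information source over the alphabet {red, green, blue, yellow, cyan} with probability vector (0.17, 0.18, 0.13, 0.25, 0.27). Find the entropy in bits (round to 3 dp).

2.273 bits

H = −Σ pᵢ log₂ pᵢ.
−0.17·log₂(0.17) = 0.4346
−0.18·log₂(0.18) = 0.4453
−0.13·log₂(0.13) = 0.3826
−0.25·log₂(0.25) = 0.5000
−0.27·log₂(0.27) = 0.5100
Sum ≈ 2.2726 → 2.273 bits.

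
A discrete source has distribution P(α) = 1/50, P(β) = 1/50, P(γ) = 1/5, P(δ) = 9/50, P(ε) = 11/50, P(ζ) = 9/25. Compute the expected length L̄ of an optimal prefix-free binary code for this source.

2.26 bits/symbol

Repeatedly combine the two least-probable nodes; the expected code length is the sum of the merged weights.
merge 1/50 + 1/50 → 1/25
merge 1/25 + 9/50 → 11/50
merge 1/5 + 11/50 → 21/50
merge 11/50 + 9/25 → 29/50
merge 21/50 + 29/50 → 1
L = 1/25 + 11/50 + 21/50 + 29/50 + 1 = 113/50 = 2.26 bits/symbol.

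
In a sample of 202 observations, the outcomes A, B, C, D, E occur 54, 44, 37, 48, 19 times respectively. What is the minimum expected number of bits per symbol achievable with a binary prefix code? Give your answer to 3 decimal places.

Probabilities are the counts divided by 202.
Repeatedly combine the two least-probable nodes; the expected code length is the sum of the merged weights.
merge 19/202 + 37/202 → 28/101
merge 22/101 + 24/101 → 46/101
merge 27/101 + 28/101 → 55/101
merge 46/101 + 55/101 → 1
L = 28/101 + 46/101 + 55/101 + 1 = 230/101 ≈ 2.277 bits/symbol.

2.277 bits/symbol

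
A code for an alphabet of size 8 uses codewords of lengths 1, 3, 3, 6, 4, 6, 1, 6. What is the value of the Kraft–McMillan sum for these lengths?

1.359375

With common denominator 2^6 = 64: Σ 2^(−ℓᵢ) = 32/64 + 8/64 + 8/64 + 1/64 + 4/64 + 1/64 + 32/64 + 1/64 = 87/64 = 1.359375.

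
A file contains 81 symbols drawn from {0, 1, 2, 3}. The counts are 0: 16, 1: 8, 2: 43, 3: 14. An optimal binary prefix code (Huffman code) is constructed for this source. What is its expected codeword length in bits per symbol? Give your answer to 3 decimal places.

1.741 bits/symbol

Probabilities are the counts divided by 81.
Repeatedly combine the two least-probable nodes; the expected code length is the sum of the merged weights.
merge 8/81 + 14/81 → 22/81
merge 16/81 + 22/81 → 38/81
merge 38/81 + 43/81 → 1
L = 22/81 + 38/81 + 1 = 47/27 ≈ 1.741 bits/symbol.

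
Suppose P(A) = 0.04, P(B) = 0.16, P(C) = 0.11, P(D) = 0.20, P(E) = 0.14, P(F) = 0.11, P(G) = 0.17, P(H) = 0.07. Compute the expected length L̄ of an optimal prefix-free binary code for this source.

2.91 bits/symbol

Repeatedly combine the two least-probable nodes; the expected code length is the sum of the merged weights.
merge 1/25 + 7/100 → 11/100
merge 11/100 + 11/100 → 11/50
merge 11/100 + 7/50 → 1/4
merge 4/25 + 17/100 → 33/100
merge 1/5 + 11/50 → 21/50
merge 1/4 + 33/100 → 29/50
merge 21/50 + 29/50 → 1
L = 11/100 + 11/50 + 1/4 + 33/100 + 21/50 + 29/50 + 1 = 291/100 = 2.91 bits/symbol.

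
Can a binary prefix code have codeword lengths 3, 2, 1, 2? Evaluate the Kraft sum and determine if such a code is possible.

With common denominator 2^3 = 8: Σ 2^(−ℓᵢ) = 1/8 + 2/8 + 4/8 + 2/8 = 9/8 = 1.125.
Kraft's inequality requires Σ ≤ 1; here Σ = 1.125 > 1, so no such prefix code exists.

1.125; no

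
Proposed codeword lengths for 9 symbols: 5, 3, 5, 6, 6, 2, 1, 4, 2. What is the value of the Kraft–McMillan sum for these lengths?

With common denominator 2^6 = 64: Σ 2^(−ℓᵢ) = 2/64 + 8/64 + 2/64 + 1/64 + 1/64 + 16/64 + 32/64 + 4/64 + 16/64 = 82/64 = 1.28125.

1.28125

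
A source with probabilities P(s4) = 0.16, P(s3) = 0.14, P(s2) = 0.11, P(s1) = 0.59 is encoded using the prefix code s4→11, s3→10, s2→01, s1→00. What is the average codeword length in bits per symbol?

L̄ = Σ pᵢ·ℓᵢ = 0.16·2 + 0.14·2 + 0.11·2 + 0.59·2 = 2 bits/symbol.

2 bits/symbol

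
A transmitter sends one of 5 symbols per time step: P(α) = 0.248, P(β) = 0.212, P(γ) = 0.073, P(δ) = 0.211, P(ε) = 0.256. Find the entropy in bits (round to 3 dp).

2.226 bits

H = −Σ pᵢ log₂ pᵢ.
−0.248·log₂(0.248) = 0.4989
−0.212·log₂(0.212) = 0.4744
−0.073·log₂(0.073) = 0.2756
−0.211·log₂(0.211) = 0.4736
−0.256·log₂(0.256) = 0.5032
Sum ≈ 2.2258 → 2.226 bits.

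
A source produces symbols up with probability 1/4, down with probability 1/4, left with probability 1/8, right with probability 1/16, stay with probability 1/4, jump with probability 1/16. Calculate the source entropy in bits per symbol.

Each probability is a power of 1/2, so log₂(1/p) is an integer.
H = Σ p·log₂(1/p) = 1/4·2 + 1/4·2 + 1/8·3 + 1/16·4 + 1/4·2 + 1/16·4 = 2.375 bits.

2.375 bits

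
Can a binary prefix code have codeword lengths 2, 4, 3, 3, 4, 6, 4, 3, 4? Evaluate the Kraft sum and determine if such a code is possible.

With common denominator 2^6 = 64: Σ 2^(−ℓᵢ) = 16/64 + 4/64 + 8/64 + 8/64 + 4/64 + 1/64 + 4/64 + 8/64 + 4/64 = 57/64 = 0.890625.
Kraft's inequality requires Σ ≤ 1; here Σ = 0.890625 ≤ 1, so such a prefix code exists.

0.890625; yes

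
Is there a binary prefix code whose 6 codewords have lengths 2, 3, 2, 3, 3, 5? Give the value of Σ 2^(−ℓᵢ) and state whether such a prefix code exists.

With common denominator 2^5 = 32: Σ 2^(−ℓᵢ) = 8/32 + 4/32 + 8/32 + 4/32 + 4/32 + 1/32 = 29/32 = 0.90625.
Kraft's inequality requires Σ ≤ 1; here Σ = 0.90625 ≤ 1, so such a prefix code exists.

0.90625; yes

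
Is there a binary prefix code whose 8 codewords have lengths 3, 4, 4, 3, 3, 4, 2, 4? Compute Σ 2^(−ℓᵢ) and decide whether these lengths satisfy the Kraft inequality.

0.875; yes

With common denominator 2^4 = 16: Σ 2^(−ℓᵢ) = 2/16 + 1/16 + 1/16 + 2/16 + 2/16 + 1/16 + 4/16 + 1/16 = 14/16 = 0.875.
Kraft's inequality requires Σ ≤ 1; here Σ = 0.875 ≤ 1, so such a prefix code exists.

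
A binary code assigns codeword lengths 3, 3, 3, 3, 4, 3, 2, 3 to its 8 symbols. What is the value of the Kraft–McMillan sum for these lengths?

1.0625

With common denominator 2^4 = 16: Σ 2^(−ℓᵢ) = 2/16 + 2/16 + 2/16 + 2/16 + 1/16 + 2/16 + 4/16 + 2/16 = 17/16 = 1.0625.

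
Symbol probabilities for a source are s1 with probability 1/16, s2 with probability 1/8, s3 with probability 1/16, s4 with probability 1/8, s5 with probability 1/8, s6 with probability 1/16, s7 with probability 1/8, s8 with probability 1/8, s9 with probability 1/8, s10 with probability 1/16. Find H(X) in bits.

3.25 bits

Each probability is a power of 1/2, so log₂(1/p) is an integer.
H = Σ p·log₂(1/p) = 1/16·4 + 1/8·3 + 1/16·4 + 1/8·3 + 1/8·3 + 1/16·4 + 1/8·3 + 1/8·3 + 1/8·3 + 1/16·4 = 3.25 bits.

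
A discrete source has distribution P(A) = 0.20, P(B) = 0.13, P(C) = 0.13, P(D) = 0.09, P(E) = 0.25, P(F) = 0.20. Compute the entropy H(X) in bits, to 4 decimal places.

H = −Σ pᵢ log₂ pᵢ.
−0.20·log₂(0.20) = 0.4644
−0.13·log₂(0.13) = 0.3826
−0.13·log₂(0.13) = 0.3826
−0.09·log₂(0.09) = 0.3127
−0.25·log₂(0.25) = 0.5000
−0.20·log₂(0.20) = 0.4644
Sum ≈ 2.5067 → 2.5067 bits.

2.5067 bits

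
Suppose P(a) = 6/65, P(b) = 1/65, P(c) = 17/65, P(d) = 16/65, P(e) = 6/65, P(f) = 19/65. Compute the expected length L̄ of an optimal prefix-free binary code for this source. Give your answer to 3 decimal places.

Repeatedly combine the two least-probable nodes; the expected code length is the sum of the merged weights.
merge 1/65 + 6/65 → 7/65
merge 6/65 + 7/65 → 1/5
merge 1/5 + 16/65 → 29/65
merge 17/65 + 19/65 → 36/65
merge 29/65 + 36/65 → 1
L = 7/65 + 1/5 + 29/65 + 36/65 + 1 = 30/13 ≈ 2.308 bits/symbol.

2.308 bits/symbol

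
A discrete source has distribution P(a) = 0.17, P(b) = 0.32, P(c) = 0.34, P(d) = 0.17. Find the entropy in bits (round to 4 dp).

H = −Σ pᵢ log₂ pᵢ.
−0.17·log₂(0.17) = 0.4346
−0.32·log₂(0.32) = 0.5260
−0.34·log₂(0.34) = 0.5292
−0.17·log₂(0.17) = 0.4346
Sum ≈ 1.9244 → 1.9244 bits.

1.9244 bits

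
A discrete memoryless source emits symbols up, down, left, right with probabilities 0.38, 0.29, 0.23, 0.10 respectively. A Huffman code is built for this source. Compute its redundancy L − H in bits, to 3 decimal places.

Entropy H = −Σ p log₂ p ≈ 1.8682 bits.
Huffman merges: 1/10+23/100→33/100; 29/100+33/100→31/50; 19/50+31/50→1. L = 39/20 ≈ 1.9500.
L − H = 1.9500 − 1.8682 = 0.082 bits.

0.082 bits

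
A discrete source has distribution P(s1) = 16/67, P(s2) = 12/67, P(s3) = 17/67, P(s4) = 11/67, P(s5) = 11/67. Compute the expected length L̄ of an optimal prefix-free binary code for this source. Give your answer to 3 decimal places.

Repeatedly combine the two least-probable nodes; the expected code length is the sum of the merged weights.
merge 11/67 + 11/67 → 22/67
merge 12/67 + 16/67 → 28/67
merge 17/67 + 22/67 → 39/67
merge 28/67 + 39/67 → 1
L = 22/67 + 28/67 + 39/67 + 1 = 156/67 ≈ 2.328 bits/symbol.

2.328 bits/symbol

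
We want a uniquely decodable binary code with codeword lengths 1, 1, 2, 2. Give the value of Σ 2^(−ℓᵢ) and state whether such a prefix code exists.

1.5; no

With common denominator 2^2 = 4: Σ 2^(−ℓᵢ) = 2/4 + 2/4 + 1/4 + 1/4 = 6/4 = 1.5.
Kraft's inequality requires Σ ≤ 1; here Σ = 1.5 > 1, so no such prefix code exists.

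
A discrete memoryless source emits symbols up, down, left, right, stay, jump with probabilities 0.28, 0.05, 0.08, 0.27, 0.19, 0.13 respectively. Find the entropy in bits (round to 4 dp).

H = −Σ pᵢ log₂ pᵢ.
−0.28·log₂(0.28) = 0.5142
−0.05·log₂(0.05) = 0.2161
−0.08·log₂(0.08) = 0.2915
−0.27·log₂(0.27) = 0.5100
−0.19·log₂(0.19) = 0.4552
−0.13·log₂(0.13) = 0.3826
Sum ≈ 2.3697 → 2.3697 bits.

2.3697 bits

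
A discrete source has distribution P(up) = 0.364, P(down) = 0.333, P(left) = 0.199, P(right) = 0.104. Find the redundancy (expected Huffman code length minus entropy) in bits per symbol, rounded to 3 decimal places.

0.077 bits

Entropy H = −Σ p log₂ p ≈ 1.8621 bits.
Huffman merges: 13/125+199/1000→303/1000; 303/1000+333/1000→159/250; 91/250+159/250→1. L = 1939/1000 ≈ 1.9390.
L − H = 1.9390 − 1.8621 = 0.077 bits.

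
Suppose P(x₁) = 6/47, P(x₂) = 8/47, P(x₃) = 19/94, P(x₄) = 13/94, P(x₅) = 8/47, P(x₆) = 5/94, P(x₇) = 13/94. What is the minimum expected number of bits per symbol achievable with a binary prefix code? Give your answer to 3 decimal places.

Repeatedly combine the two least-probable nodes; the expected code length is the sum of the merged weights.
merge 5/94 + 6/47 → 17/94
merge 13/94 + 13/94 → 13/47
merge 8/47 + 8/47 → 16/47
merge 17/94 + 19/94 → 18/47
merge 13/47 + 16/47 → 29/47
merge 18/47 + 29/47 → 1
L = 17/94 + 13/47 + 16/47 + 18/47 + 29/47 + 1 = 263/94 ≈ 2.798 bits/symbol.

2.798 bits/symbol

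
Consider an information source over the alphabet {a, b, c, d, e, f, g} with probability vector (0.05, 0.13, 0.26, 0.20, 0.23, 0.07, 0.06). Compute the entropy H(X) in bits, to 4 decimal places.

2.5682 bits

H = −Σ pᵢ log₂ pᵢ.
−0.05·log₂(0.05) = 0.2161
−0.13·log₂(0.13) = 0.3826
−0.26·log₂(0.26) = 0.5053
−0.20·log₂(0.20) = 0.4644
−0.23·log₂(0.23) = 0.4877
−0.07·log₂(0.07) = 0.2686
−0.06·log₂(0.06) = 0.2435
Sum ≈ 2.5682 → 2.5682 bits.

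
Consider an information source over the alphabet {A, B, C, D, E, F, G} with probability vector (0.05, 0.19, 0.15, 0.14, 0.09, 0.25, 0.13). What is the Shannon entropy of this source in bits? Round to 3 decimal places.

2.674 bits

H = −Σ pᵢ log₂ pᵢ.
−0.05·log₂(0.05) = 0.2161
−0.19·log₂(0.19) = 0.4552
−0.15·log₂(0.15) = 0.4105
−0.14·log₂(0.14) = 0.3971
−0.09·log₂(0.09) = 0.3127
−0.25·log₂(0.25) = 0.5000
−0.13·log₂(0.13) = 0.3826
Sum ≈ 2.6743 → 2.674 bits.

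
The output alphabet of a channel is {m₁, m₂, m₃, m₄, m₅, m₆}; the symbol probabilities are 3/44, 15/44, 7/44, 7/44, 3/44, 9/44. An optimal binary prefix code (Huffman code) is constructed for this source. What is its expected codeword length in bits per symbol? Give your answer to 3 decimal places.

2.432 bits/symbol

Repeatedly combine the two least-probable nodes; the expected code length is the sum of the merged weights.
merge 3/44 + 3/44 → 3/22
merge 3/22 + 7/44 → 13/44
merge 7/44 + 9/44 → 4/11
merge 13/44 + 15/44 → 7/11
merge 4/11 + 7/11 → 1
L = 3/22 + 13/44 + 4/11 + 7/11 + 1 = 107/44 ≈ 2.432 bits/symbol.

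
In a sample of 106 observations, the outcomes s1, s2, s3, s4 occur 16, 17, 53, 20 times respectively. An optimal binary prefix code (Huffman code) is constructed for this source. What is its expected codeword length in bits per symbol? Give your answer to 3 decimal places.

1.811 bits/symbol

Probabilities are the counts divided by 106.
Repeatedly combine the two least-probable nodes; the expected code length is the sum of the merged weights.
merge 8/53 + 17/106 → 33/106
merge 10/53 + 33/106 → 1/2
merge 1/2 + 1/2 → 1
L = 33/106 + 1/2 + 1 = 96/53 ≈ 1.811 bits/symbol.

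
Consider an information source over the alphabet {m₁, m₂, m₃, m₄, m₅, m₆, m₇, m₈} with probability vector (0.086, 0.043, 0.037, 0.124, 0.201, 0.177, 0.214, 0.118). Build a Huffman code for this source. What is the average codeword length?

Repeatedly combine the two least-probable nodes; the expected code length is the sum of the merged weights.
merge 37/1000 + 43/1000 → 2/25
merge 2/25 + 43/500 → 83/500
merge 59/500 + 31/250 → 121/500
merge 83/500 + 177/1000 → 343/1000
merge 201/1000 + 107/500 → 83/200
merge 121/500 + 343/1000 → 117/200
merge 83/200 + 117/200 → 1
L = 2/25 + 83/500 + 121/500 + 343/1000 + 83/200 + 117/200 + 1 = 2831/1000 = 2.831 bits/symbol.

2.831 bits/symbol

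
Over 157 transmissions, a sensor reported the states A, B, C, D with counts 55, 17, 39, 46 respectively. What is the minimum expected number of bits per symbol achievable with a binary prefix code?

2 bits/symbol

Probabilities are the counts divided by 157.
Repeatedly combine the two least-probable nodes; the expected code length is the sum of the merged weights.
merge 17/157 + 39/157 → 56/157
merge 46/157 + 55/157 → 101/157
merge 56/157 + 101/157 → 1
L = 56/157 + 101/157 + 1 = 2 bits/symbol.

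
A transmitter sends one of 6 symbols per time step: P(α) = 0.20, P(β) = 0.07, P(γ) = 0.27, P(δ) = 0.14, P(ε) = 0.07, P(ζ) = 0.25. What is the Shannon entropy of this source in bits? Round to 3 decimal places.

2.409 bits

H = −Σ pᵢ log₂ pᵢ.
−0.20·log₂(0.20) = 0.4644
−0.07·log₂(0.07) = 0.2686
−0.27·log₂(0.27) = 0.5100
−0.14·log₂(0.14) = 0.3971
−0.07·log₂(0.07) = 0.2686
−0.25·log₂(0.25) = 0.5000
Sum ≈ 2.4086 → 2.409 bits.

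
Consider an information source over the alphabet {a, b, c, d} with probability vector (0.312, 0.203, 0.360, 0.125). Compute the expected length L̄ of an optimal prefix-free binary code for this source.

1.968 bits/symbol

Repeatedly combine the two least-probable nodes; the expected code length is the sum of the merged weights.
merge 1/8 + 203/1000 → 41/125
merge 39/125 + 41/125 → 16/25
merge 9/25 + 16/25 → 1
L = 41/125 + 16/25 + 1 = 246/125 = 1.968 bits/symbol.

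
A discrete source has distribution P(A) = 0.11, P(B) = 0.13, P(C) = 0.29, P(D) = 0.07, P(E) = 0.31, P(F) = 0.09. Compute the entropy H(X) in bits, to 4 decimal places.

2.3558 bits

H = −Σ pᵢ log₂ pᵢ.
−0.11·log₂(0.11) = 0.3503
−0.13·log₂(0.13) = 0.3826
−0.29·log₂(0.29) = 0.5179
−0.07·log₂(0.07) = 0.2686
−0.31·log₂(0.31) = 0.5238
−0.09·log₂(0.09) = 0.3127
Sum ≈ 2.3558 → 2.3558 bits.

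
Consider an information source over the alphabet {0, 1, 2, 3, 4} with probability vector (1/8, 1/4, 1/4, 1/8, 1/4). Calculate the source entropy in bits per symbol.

Each probability is a power of 1/2, so log₂(1/p) is an integer.
H = Σ p·log₂(1/p) = 1/8·3 + 1/4·2 + 1/4·2 + 1/8·3 + 1/4·2 = 2.25 bits.

2.25 bits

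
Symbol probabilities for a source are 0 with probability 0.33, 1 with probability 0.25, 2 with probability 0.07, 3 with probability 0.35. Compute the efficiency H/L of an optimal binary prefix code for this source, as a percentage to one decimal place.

Entropy H = −Σ p log₂ p ≈ 1.8265 bits.
Huffman merges: 7/100+1/4→8/25; 8/25+33/100→13/20; 7/20+13/20→1. L = 197/100 ≈ 1.9700.
Efficiency = H/L = 1.8265/1.9700 = 92.7%.

92.7%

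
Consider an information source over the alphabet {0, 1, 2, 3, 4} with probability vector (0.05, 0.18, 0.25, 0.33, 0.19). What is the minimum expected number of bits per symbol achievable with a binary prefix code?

Repeatedly combine the two least-probable nodes; the expected code length is the sum of the merged weights.
merge 1/20 + 9/50 → 23/100
merge 19/100 + 23/100 → 21/50
merge 1/4 + 33/100 → 29/50
merge 21/50 + 29/50 → 1
L = 23/100 + 21/50 + 29/50 + 1 = 223/100 = 2.23 bits/symbol.

2.23 bits/symbol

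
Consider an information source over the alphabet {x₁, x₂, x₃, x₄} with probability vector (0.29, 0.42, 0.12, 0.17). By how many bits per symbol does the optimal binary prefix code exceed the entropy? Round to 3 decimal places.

Entropy H = −Σ p log₂ p ≈ 1.8452 bits.
Huffman merges: 3/25+17/100→29/100; 29/100+29/100→29/50; 21/50+29/50→1. L = 187/100 ≈ 1.8700.
L − H = 1.8700 − 1.8452 = 0.025 bits.

0.025 bits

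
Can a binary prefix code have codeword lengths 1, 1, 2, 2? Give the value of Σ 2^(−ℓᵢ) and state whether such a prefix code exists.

With common denominator 2^2 = 4: Σ 2^(−ℓᵢ) = 2/4 + 2/4 + 1/4 + 1/4 = 6/4 = 1.5.
Kraft's inequality requires Σ ≤ 1; here Σ = 1.5 > 1, so no such prefix code exists.

1.5; no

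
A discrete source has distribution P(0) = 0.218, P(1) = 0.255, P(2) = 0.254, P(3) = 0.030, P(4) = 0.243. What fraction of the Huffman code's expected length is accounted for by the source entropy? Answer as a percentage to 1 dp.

Entropy H = −Σ p log₂ p ≈ 2.1317 bits.
Huffman merges: 3/100+109/500→31/125; 243/1000+31/125→491/1000; 127/500+51/200→509/1000; 491/1000+509/1000→1. L = 281/125 ≈ 2.2480.
Efficiency = H/L = 2.1317/2.2480 = 94.8%.

94.8%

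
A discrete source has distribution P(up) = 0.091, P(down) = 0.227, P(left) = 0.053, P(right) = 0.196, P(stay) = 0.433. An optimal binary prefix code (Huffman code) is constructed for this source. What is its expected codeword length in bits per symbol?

Repeatedly combine the two least-probable nodes; the expected code length is the sum of the merged weights.
merge 53/1000 + 91/1000 → 18/125
merge 18/125 + 49/250 → 17/50
merge 227/1000 + 17/50 → 567/1000
merge 433/1000 + 567/1000 → 1
L = 18/125 + 17/50 + 567/1000 + 1 = 2051/1000 = 2.051 bits/symbol.

2.051 bits/symbol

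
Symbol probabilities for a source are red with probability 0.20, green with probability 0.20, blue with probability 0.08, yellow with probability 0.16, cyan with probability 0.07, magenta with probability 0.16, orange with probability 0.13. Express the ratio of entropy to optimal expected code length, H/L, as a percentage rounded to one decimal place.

98.8%

Entropy H = −Σ p log₂ p ≈ 2.7175 bits.
Huffman merges: 7/100+2/25→3/20; 13/100+3/20→7/25; 4/25+4/25→8/25; 1/5+1/5→2/5; 7/25+8/25→3/5; 2/5+3/5→1. L = 11/4 ≈ 2.7500.
Efficiency = H/L = 2.7175/2.7500 = 98.8%.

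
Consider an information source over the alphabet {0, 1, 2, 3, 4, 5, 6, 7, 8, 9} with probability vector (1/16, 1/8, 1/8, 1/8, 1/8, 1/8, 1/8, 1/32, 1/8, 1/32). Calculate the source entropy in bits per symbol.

3.1875 bits

Each probability is a power of 1/2, so log₂(1/p) is an integer.
H = Σ p·log₂(1/p) = 1/16·4 + 1/8·3 + 1/8·3 + 1/8·3 + 1/8·3 + 1/8·3 + 1/8·3 + 1/32·5 + 1/8·3 + 1/32·5 = 3.1875 bits.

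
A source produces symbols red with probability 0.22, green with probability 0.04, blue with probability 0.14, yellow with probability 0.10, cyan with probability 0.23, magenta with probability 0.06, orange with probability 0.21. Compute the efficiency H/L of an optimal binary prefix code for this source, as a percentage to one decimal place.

Entropy H = −Σ p log₂ p ≈ 2.5997 bits.
Huffman merges: 1/25+3/50→1/10; 1/10+1/10→1/5; 7/50+1/5→17/50; 21/100+11/50→43/100; 23/100+17/50→57/100; 43/100+57/100→1. L = 66/25 ≈ 2.6400.
Efficiency = H/L = 2.5997/2.6400 = 98.5%.

98.5%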